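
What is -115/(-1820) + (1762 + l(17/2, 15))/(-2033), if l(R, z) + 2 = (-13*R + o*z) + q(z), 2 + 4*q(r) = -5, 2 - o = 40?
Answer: -172771/370006 ≈ -0.46694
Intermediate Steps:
o = -38 (o = 2 - 1*40 = 2 - 40 = -38)
q(r) = -7/4 (q(r) = -½ + (¼)*(-5) = -½ - 5/4 = -7/4)
l(R, z) = -15/4 - 38*z - 13*R (l(R, z) = -2 + ((-13*R - 38*z) - 7/4) = -2 + ((-38*z - 13*R) - 7/4) = -2 + (-7/4 - 38*z - 13*R) = -15/4 - 38*z - 13*R)
-115/(-1820) + (1762 + l(17/2, 15))/(-2033) = -115/(-1820) + (1762 + (-15/4 - 38*15 - 221/2))/(-2033) = -115*(-1/1820) + (1762 + (-15/4 - 570 - 221/2))*(-1/2033) = 23/364 + (1762 + (-15/4 - 570 - 13*17/2))*(-1/2033) = 23/364 + (1762 + (-15/4 - 570 - 221/2))*(-1/2033) = 23/364 + (1762 - 2737/4)*(-1/2033) = 23/364 + (4311/4)*(-1/2033) = 23/364 - 4311/8132 = -172771/370006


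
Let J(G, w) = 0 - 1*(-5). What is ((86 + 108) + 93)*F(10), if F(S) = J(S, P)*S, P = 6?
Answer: 14350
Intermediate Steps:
J(G, w) = 5 (J(G, w) = 0 + 5 = 5)
F(S) = 5*S
((86 + 108) + 93)*F(10) = ((86 + 108) + 93)*(5*10) = (194 + 93)*50 = 287*50 = 14350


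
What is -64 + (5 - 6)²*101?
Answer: 37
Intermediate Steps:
-64 + (5 - 6)²*101 = -64 + (-1)²*101 = -64 + 1*101 = -64 + 101 = 37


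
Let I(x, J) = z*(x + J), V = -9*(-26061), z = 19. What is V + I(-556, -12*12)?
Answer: 221249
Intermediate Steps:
V = 234549
I(x, J) = 19*J + 19*x (I(x, J) = 19*(x + J) = 19*(J + x) = 19*J + 19*x)
V + I(-556, -12*12) = 234549 + (19*(-12*12) + 19*(-556)) = 234549 + (19*(-144) - 10564) = 234549 + (-2736 - 10564) = 234549 - 13300 = 221249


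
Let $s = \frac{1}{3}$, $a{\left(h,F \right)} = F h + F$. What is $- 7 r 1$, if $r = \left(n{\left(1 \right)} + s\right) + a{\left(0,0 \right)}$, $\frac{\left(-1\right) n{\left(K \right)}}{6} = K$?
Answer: $\frac{119}{3} \approx 39.667$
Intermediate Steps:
$a{\left(h,F \right)} = F + F h$
$n{\left(K \right)} = - 6 K$
$s = \frac{1}{3} \approx 0.33333$
$r = - \frac{17}{3}$ ($r = \left(\left(-6\right) 1 + \frac{1}{3}\right) + 0 \left(1 + 0\right) = \left(-6 + \frac{1}{3}\right) + 0 \cdot 1 = - \frac{17}{3} + 0 = - \frac{17}{3} \approx -5.6667$)
$- 7 r 1 = \left(-7\right) \left(- \frac{17}{3}\right) 1 = \frac{119}{3} \cdot 1 = \frac{119}{3}$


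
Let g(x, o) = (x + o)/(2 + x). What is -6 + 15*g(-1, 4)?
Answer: 39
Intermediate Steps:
g(x, o) = (o + x)/(2 + x)
-6 + 15*g(-1, 4) = -6 + 15*((4 - 1)/(2 - 1)) = -6 + 15*(3/1) = -6 + 15*(1*3) = -6 + 15*3 = -6 + 45 = 39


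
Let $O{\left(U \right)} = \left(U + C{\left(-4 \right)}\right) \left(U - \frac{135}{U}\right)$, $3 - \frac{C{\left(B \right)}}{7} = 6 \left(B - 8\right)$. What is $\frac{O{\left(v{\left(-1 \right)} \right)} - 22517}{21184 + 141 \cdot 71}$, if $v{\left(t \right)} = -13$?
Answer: $- \frac{310129}{405535} \approx -0.76474$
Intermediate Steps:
$C{\left(B \right)} = 357 - 42 B$ ($C{\left(B \right)} = 21 - 7 \cdot 6 \left(B - 8\right) = 21 - 7 \cdot 6 \left(-8 + B\right) = 21 - 7 \left(-48 + 6 B\right) = 21 - \left(-336 + 42 B\right) = 357 - 42 B$)
$O{\left(U \right)} = \left(525 + U\right) \left(U - \frac{135}{U}\right)$ ($O{\left(U \right)} = \left(U + \left(357 - -168\right)\right) \left(U - \frac{135}{U}\right) = \left(U + \left(357 + 168\right)\right) \left(U - \frac{135}{U}\right) = \left(U + 525\right) \left(U - \frac{135}{U}\right) = \left(525 + U\right) \left(U - \frac{135}{U}\right)$)
$\frac{O{\left(v{\left(-1 \right)} \right)} - 22517}{21184 + 141 \cdot 71} = \frac{\left(-135 + \left(-13\right)^{2} - \frac{70875}{-13} + 525 \left(-13\right)\right) - 22517}{21184 + 141 \cdot 71} = \frac{\left(-135 + 169 - - \frac{70875}{13} - 6825\right) - 22517}{21184 + 10011} = \frac{\left(-135 + 169 + \frac{70875}{13} - 6825\right) - 22517}{31195} = \left(- \frac{17408}{13} - 22517\right) \frac{1}{31195} = \left(- \frac{310129}{13}\right) \frac{1}{31195} = - \frac{310129}{405535}$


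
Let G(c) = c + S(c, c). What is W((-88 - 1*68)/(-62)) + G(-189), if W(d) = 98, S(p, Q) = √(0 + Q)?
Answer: -91 + 3*I*√21 ≈ -91.0 + 13.748*I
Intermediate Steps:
S(p, Q) = √Q
G(c) = c + √c
W((-88 - 1*68)/(-62)) + G(-189) = 98 + (-189 + √(-189)) = 98 + (-189 + 3*I*√21) = -91 + 3*I*√21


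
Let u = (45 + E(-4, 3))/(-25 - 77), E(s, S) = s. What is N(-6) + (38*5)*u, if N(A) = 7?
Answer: -3538/51 ≈ -69.373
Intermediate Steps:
u = -41/102 (u = (45 - 4)/(-25 - 77) = 41/(-102) = 41*(-1/102) = -41/102 ≈ -0.40196)
N(-6) + (38*5)*u = 7 + (38*5)*(-41/102) = 7 + 190*(-41/102) = 7 - 3895/51 = -3538/51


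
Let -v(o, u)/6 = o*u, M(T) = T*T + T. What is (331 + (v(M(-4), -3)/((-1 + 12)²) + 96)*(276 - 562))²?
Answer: 92410528081/121 ≈ 7.6372e+8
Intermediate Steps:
M(T) = T + T² (M(T) = T² + T = T + T²)
v(o, u) = -6*o*u
(331 + (v(M(-4), -3)/((-1 + 12)²) + 96)*(276 - 562))² = (331 + ((-6*(-4*(1 - 4))*(-3))/((-1 + 12)²) + 96)*(276 - 562))² = (331 + ((-6*(-4*(-3))*(-3))/(11²) + 96)*(-286))² = (331 + (-6*12*(-3)/121 + 96)*(-286))² = (331 + (216*(1/121) + 96)*(-286))² = (331 + (216/121 + 96)*(-286))² = (331 + (11832/121)*(-286))² = (331 - 307632/11)² = (-303991/11)² = 92410528081/121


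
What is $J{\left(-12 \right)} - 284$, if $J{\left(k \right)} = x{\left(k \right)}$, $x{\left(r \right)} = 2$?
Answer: $-282$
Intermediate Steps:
$J{\left(k \right)} = 2$
$J{\left(-12 \right)} - 284 = 2 - 284 = -282$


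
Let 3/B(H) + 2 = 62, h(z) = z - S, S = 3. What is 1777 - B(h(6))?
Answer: 35539/20 ≈ 1776.9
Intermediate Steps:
h(z) = -3 + z (h(z) = z - 1*3 = z - 3 = -3 + z)
B(H) = 1/20 (B(H) = 3/(-2 + 62) = 3/60 = 3*(1/60) = 1/20)
1777 - B(h(6)) = 1777 - 1*1/20 = 1777 - 1/20 = 35539/20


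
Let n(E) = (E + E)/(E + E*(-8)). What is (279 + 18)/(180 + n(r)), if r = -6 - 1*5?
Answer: 2079/1258 ≈ 1.6526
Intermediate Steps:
r = -11 (r = -6 - 5 = -11)
n(E) = -2/7 (n(E) = (2*E)/(E - 8*E) = (2*E)/((-7*E)) = (2*E)*(-1/(7*E)) = -2/7)
(279 + 18)/(180 + n(r)) = (279 + 18)/(180 - 2/7) = 297/(1258/7) = 297*(7/1258) = 2079/1258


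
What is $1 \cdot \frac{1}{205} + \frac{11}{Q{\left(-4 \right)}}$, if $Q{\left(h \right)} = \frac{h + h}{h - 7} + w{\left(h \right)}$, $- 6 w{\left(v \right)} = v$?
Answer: $\frac{74461}{9430} \approx 7.8962$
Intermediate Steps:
$w{\left(v \right)} = - \frac{v}{6}$
$Q{\left(h \right)} = - \frac{h}{6} + \frac{2 h}{-7 + h}$ ($Q{\left(h \right)} = \frac{h + h}{h - 7} - \frac{h}{6} = \frac{2 h}{-7 + h} - \frac{h}{6} = - \frac{h}{6} + \frac{2 h}{-7 + h}$)
$1 \cdot \frac{1}{205} + \frac{11}{Q{\left(-4 \right)}} = 1 \cdot \frac{1}{205} + \frac{11}{\frac{1}{6} \left(-4\right) \frac{1}{-7 - 4} \left(19 - -4\right)} = 1 \cdot \frac{1}{205} + \frac{11}{\frac{1}{6} \left(-4\right) \frac{1}{-11} \left(19 + 4\right)} = \frac{1}{205} + \frac{11}{\frac{1}{6} \left(-4\right) \left(- \frac{1}{11}\right) 23} = \frac{1}{205} + \frac{11}{\frac{46}{33}} = \frac{1}{205} + 11 \cdot \frac{33}{46} = \frac{1}{205} + \frac{363}{46} = \frac{74461}{9430}$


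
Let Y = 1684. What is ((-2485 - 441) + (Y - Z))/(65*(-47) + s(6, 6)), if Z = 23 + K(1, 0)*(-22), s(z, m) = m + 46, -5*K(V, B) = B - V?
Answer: 191/455 ≈ 0.41978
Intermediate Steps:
K(V, B) = -B/5 + V/5 (K(V, B) = -(B - V)/5 = -B/5 + V/5)
s(z, m) = 46 + m
Z = 93/5 (Z = 23 + (-⅕*0 + (⅕)*1)*(-22) = 23 + (0 + ⅕)*(-22) = 23 + (⅕)*(-22) = 23 - 22/5 = 93/5 ≈ 18.600)
((-2485 - 441) + (Y - Z))/(65*(-47) + s(6, 6)) = ((-2485 - 441) + (1684 - 1*93/5))/(65*(-47) + (46 + 6)) = (-2926 + (1684 - 93/5))/(-3055 + 52) = (-2926 + 8327/5)/(-3003) = -6303/5*(-1/3003) = 191/455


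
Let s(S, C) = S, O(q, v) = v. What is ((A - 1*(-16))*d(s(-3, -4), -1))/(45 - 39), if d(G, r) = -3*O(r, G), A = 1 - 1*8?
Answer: 27/2 ≈ 13.500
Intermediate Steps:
A = -7 (A = 1 - 8 = -7)
d(G, r) = -3*G
((A - 1*(-16))*d(s(-3, -4), -1))/(45 - 39) = ((-7 - 1*(-16))*(-3*(-3)))/(45 - 39) = ((-7 + 16)*9)/6 = (9*9)*(⅙) = 81*(⅙) = 27/2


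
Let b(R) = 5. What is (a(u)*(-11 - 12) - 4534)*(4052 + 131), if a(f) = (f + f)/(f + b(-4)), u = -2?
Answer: -56512330/3 ≈ -1.8837e+7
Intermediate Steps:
a(f) = 2*f/(5 + f) (a(f) = (f + f)/(f + 5) = (2*f)/(5 + f) = 2*f/(5 + f))
(a(u)*(-11 - 12) - 4534)*(4052 + 131) = ((2*(-2)/(5 - 2))*(-11 - 12) - 4534)*(4052 + 131) = ((2*(-2)/3)*(-23) - 4534)*4183 = ((2*(-2)*(⅓))*(-23) - 4534)*4183 = (-4/3*(-23) - 4534)*4183 = (92/3 - 4534)*4183 = -13510/3*4183 = -56512330/3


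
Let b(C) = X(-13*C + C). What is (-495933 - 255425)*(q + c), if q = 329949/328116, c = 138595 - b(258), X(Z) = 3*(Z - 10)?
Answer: -6077603606895301/54686 ≈ -1.1114e+11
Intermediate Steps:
X(Z) = -30 + 3*Z (X(Z) = 3*(-10 + Z) = -30 + 3*Z)
b(C) = -30 - 36*C (b(C) = -30 + 3*(-13*C + C) = -30 + 3*(-12*C) = -30 - 36*C)
c = 147913 (c = 138595 - (-30 - 36*258) = 138595 - (-30 - 9288) = 138595 - 1*(-9318) = 138595 + 9318 = 147913)
q = 109983/109372 (q = 329949*(1/328116) = 109983/109372 ≈ 1.0056)
(-495933 - 255425)*(q + c) = (-495933 - 255425)*(109983/109372 + 147913) = -751358*16177650619/109372 = -6077603606895301/54686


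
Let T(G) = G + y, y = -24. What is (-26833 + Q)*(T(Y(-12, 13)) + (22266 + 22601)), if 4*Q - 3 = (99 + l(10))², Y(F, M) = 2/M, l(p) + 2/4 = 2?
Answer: -226722277315/208 ≈ -1.0900e+9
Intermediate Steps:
l(p) = 3/2 (l(p) = -½ + 2 = 3/2)
Q = 40413/16 (Q = ¾ + (99 + 3/2)²/4 = ¾ + (201/2)²/4 = ¾ + (¼)*(40401/4) = ¾ + 40401/16 = 40413/16 ≈ 2525.8)
T(G) = -24 + G (T(G) = G - 24 = -24 + G)
(-26833 + Q)*(T(Y(-12, 13)) + (22266 + 22601)) = (-26833 + 40413/16)*((-24 + 2/13) + (22266 + 22601)) = -388915*((-24 + 2*(1/13)) + 44867)/16 = -388915*((-24 + 2/13) + 44867)/16 = -388915*(-310/13 + 44867)/16 = -388915/16*582961/13 = -226722277315/208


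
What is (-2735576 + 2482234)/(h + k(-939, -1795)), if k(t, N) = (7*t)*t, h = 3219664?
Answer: -253342/9391711 ≈ -0.026975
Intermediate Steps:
k(t, N) = 7*t²
(-2735576 + 2482234)/(h + k(-939, -1795)) = (-2735576 + 2482234)/(3219664 + 7*(-939)²) = -253342/(3219664 + 7*881721) = -253342/(3219664 + 6172047) = -253342/9391711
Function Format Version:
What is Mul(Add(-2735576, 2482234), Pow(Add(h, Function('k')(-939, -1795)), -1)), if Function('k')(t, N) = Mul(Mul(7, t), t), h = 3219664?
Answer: Rational(-253342, 9391711) ≈ -0.026975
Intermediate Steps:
Function('k')(t, N) = Mul(7, Pow(t, 2))
Mul(Add(-2735576, 2482234), Pow(Add(h, Function('k')(-939, -1795)), -1)) = Mul(Add(-2735576, 2482234), Pow(Add(3219664, Mul(7, Pow(-939, 2))), -1)) = Mul(-253342, Pow(Add(3219664, Mul(7, 881721)), -1)) = Mul(-253342, Pow(Add(3219664, 6172047), -1)) = Mul(-253342, Pow(9391711, -1)) = Mul(-253342, Rational(1, 9391711)) = Rational(-253342, 9391711)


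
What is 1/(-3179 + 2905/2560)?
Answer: -512/1627067 ≈ -0.00031468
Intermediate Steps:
1/(-3179 + 2905/2560) = 1/(-3179 + 2905*(1/2560)) = 1/(-3179 + 581/512) = 1/(-1627067/512) = -512/1627067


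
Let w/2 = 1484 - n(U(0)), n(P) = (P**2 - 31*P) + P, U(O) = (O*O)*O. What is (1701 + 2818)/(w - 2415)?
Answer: 4519/553 ≈ 8.1718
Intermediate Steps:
U(O) = O**3 (U(O) = O**2*O = O**3)
n(P) = P**2 - 30*P
w = 2968 (w = 2*(1484 - 0**3*(-30 + 0**3)) = 2*(1484 - 0*(-30 + 0)) = 2*(1484 - 0*(-30)) = 2*(1484 - 1*0) = 2*(1484 + 0) = 2*1484 = 2968)
(1701 + 2818)/(w - 2415) = (1701 + 2818)/(2968 - 2415) = 4519/553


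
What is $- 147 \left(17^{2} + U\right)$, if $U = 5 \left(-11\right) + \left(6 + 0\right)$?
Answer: $-35280$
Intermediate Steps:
$U = -49$ ($U = -55 + 6 = -49$)
$- 147 \left(17^{2} + U\right) = - 147 \left(17^{2} - 49\right) = - 147 \left(289 - 49\right) = \left(-147\right) 240 = -35280$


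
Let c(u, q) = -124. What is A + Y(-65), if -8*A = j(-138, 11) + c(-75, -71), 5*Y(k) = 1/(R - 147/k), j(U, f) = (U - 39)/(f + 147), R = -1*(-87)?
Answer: 57358085/3666864 ≈ 15.642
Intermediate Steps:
R = 87
j(U, f) = (-39 + U)/(147 + f)
Y(k) = 1/(5*(87 - 147/k))
A = 19769/1264 (A = -((-39 - 138)/(147 + 11) - 124)/8 = -(-177/158 - 124)/8 = -⅛*(-19769/158) = 19769/1264 ≈ 15.640)
A + Y(-65) = 19769/1264 + (1/15)*(-65)/(-49 + 29*(-65)) = 19769/1264 + (1/15)*(-65)/(-49 - 1885) = 19769/1264 + (1/15)*(-65)/(-1934) = 19769/1264 + (1/15)*(-65)*(-1/1934) = 19769/1264 + 13/5802 = 57358085/3666864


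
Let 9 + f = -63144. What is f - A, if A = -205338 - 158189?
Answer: 300374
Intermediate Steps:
f = -63153 (f = -9 - 63144 = -63153)
A = -363527
f - A = -63153 - 1*(-363527) = -63153 + 363527 = 300374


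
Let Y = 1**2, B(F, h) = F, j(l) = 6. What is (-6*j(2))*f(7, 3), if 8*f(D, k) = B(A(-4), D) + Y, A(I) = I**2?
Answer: -153/2 ≈ -76.500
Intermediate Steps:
Y = 1
f(D, k) = 17/8 (f(D, k) = ((-4)**2 + 1)/8 = (16 + 1)/8 = (1/8)*17 = 17/8)
(-6*j(2))*f(7, 3) = -6*6*(17/8) = -36*17/8 = -153/2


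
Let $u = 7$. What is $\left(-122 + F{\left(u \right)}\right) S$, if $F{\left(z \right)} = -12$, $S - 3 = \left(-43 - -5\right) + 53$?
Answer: $-2412$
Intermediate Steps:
$S = 18$ ($S = 3 + \left(\left(-43 - -5\right) + 53\right) = 3 + \left(\left(-43 + 5\right) + 53\right) = 3 + \left(-38 + 53\right) = 3 + 15 = 18$)
$\left(-122 + F{\left(u \right)}\right) S = \left(-122 - 12\right) 18 = \left(-134\right) 18 = -2412$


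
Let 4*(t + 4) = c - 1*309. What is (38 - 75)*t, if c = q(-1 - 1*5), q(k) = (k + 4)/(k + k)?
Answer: 72113/24 ≈ 3004.7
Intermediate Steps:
q(k) = (4 + k)/(2*k) (q(k) = (4 + k)/((2*k)) = (4 + k)*(1/(2*k)) = (4 + k)/(2*k))
c = 1/6 (c = (4 + (-1 - 1*5))/(2*(-1 - 1*5)) = (4 + (-1 - 5))/(2*(-1 - 5)) = (1/2)*(4 - 6)/(-6) = (1/2)*(-1/6)*(-2) = 1/6 ≈ 0.16667)
t = -1949/24 (t = -4 + (1/6 - 1*309)/4 = -4 + (1/6 - 309)/4 = -4 + (1/4)*(-1853/6) = -4 - 1853/24 = -1949/24 ≈ -81.208)
(38 - 75)*t = (38 - 75)*(-1949/24) = -37*(-1949/24) = 72113/24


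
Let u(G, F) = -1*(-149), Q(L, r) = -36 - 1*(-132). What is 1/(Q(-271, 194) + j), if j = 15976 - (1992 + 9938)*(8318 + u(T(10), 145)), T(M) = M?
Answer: -1/100995238 ≈ -9.9015e-9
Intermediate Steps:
Q(L, r) = 96 (Q(L, r) = -36 + 132 = 96)
u(G, F) = 149
j = -100995334 (j = 15976 - (1992 + 9938)*(8318 + 149) = 15976 - 11930*8467 = 15976 - 1*101011310 = 15976 - 101011310 = -100995334)
1/(Q(-271, 194) + j) = 1/(96 - 100995334) = 1/(-100995238) = -1/100995238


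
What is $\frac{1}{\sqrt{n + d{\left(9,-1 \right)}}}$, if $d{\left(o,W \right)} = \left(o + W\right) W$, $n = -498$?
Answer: $- \frac{i \sqrt{506}}{506} \approx - 0.044455 i$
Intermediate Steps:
$d{\left(o,W \right)} = W \left(W + o\right)$ ($d{\left(o,W \right)} = \left(W + o\right) W = W \left(W + o\right)$)
$\frac{1}{\sqrt{n + d{\left(9,-1 \right)}}} = \frac{1}{\sqrt{-498 - \left(-1 + 9\right)}} = \frac{1}{\sqrt{-498 - 8}} = \frac{1}{\sqrt{-506}} = \frac{1}{i \sqrt{506}} = - \frac{i \sqrt{506}}{506}$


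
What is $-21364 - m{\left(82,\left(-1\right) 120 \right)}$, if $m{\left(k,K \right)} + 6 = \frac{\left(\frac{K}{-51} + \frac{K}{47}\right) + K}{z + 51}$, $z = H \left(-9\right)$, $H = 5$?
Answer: $- \frac{51147106}{2397} \approx -21338.0$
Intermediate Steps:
$z = -45$ ($z = 5 \left(-9\right) = -45$)
$m{\left(k,K \right)} = -6 + \frac{2401 K}{14382}$ ($m{\left(k,K \right)} = -6 + \frac{\left(\frac{K}{-51} + \frac{K}{47}\right) + K}{-45 + 51} = -6 + \frac{\left(K \left(- \frac{1}{51}\right) + K \frac{1}{47}\right) + K}{6} = -6 + \left(\left(- \frac{K}{51} + \frac{K}{47}\right) + K\right) \frac{1}{6} = -6 + \left(\frac{4 K}{2397} + K\right) \frac{1}{6} = -6 + \frac{2401 K}{2397} \cdot \frac{1}{6} = -6 + \frac{2401 K}{14382}$)
$-21364 - m{\left(82,\left(-1\right) 120 \right)} = -21364 - \left(-6 + \frac{2401 \left(\left(-1\right) 120\right)}{14382}\right) = -21364 - \left(-6 + \frac{2401}{14382} \left(-120\right)\right) = -21364 - \left(-6 - \frac{48020}{2397}\right) = -21364 - - \frac{62402}{2397} = -21364 + \frac{62402}{2397} = - \frac{51147106}{2397}$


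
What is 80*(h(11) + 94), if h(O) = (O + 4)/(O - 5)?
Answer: 7720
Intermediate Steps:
h(O) = (4 + O)/(-5 + O)
80*(h(11) + 94) = 80*((4 + 11)/(-5 + 11) + 94) = 80*(15/6 + 94) = 80*((⅙)*15 + 94) = 80*(5/2 + 94) = 80*(193/2) = 7720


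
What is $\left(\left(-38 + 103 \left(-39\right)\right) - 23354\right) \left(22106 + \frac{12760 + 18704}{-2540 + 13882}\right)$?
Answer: $- \frac{3436509118922}{5671} \approx -6.0598 \cdot 10^{8}$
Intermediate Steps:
$\left(\left(-38 + 103 \left(-39\right)\right) - 23354\right) \left(22106 + \frac{12760 + 18704}{-2540 + 13882}\right) = \left(\left(-38 - 4017\right) - 23354\right) \left(22106 + \frac{31464}{11342}\right) = \left(-4055 - 23354\right) \left(22106 + 31464 \cdot \frac{1}{11342}\right) = - 27409 \left(22106 + \frac{15732}{5671}\right) = \left(-27409\right) \frac{125378858}{5671} = - \frac{3436509118922}{5671}$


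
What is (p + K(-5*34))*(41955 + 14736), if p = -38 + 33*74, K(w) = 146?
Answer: 144562050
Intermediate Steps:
p = 2404 (p = -38 + 2442 = 2404)
(p + K(-5*34))*(41955 + 14736) = (2404 + 146)*(41955 + 14736) = 2550*56691 = 144562050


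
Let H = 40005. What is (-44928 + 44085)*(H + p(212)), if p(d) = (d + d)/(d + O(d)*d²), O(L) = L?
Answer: -1515734844861/44945 ≈ -3.3724e+7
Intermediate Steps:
p(d) = 2*d/(d + d³) (p(d) = (d + d)/(d + d*d²) = (2*d)/(d + d³) = 2*d/(d + d³))
(-44928 + 44085)*(H + p(212)) = (-44928 + 44085)*(40005 + 2/(1 + 212²)) = -843*(40005 + 2/(1 + 44944)) = -843*(40005 + 2/44945) = -843*1798024727/44945 = -1515734844861/44945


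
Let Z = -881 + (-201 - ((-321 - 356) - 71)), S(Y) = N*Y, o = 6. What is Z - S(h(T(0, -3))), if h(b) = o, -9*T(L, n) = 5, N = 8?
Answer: -382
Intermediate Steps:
T(L, n) = -5/9 (T(L, n) = -⅑*5 = -5/9)
h(b) = 6
S(Y) = 8*Y
Z = -334 (Z = -881 + (-201 - (-677 - 71)) = -881 + (-201 - 1*(-748)) = -881 + (-201 + 748) = -881 + 547 = -334)
Z - S(h(T(0, -3))) = -334 - 8*6 = -334 - 1*48 = -334 - 48 = -382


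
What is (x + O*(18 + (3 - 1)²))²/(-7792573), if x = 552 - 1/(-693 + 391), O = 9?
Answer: -51302703001/710713827892 ≈ -0.072185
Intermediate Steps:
x = 166705/302 (x = 552 - 1/(-302) = 552 - 1*(-1/302) = 552 + 1/302 = 166705/302 ≈ 552.00)
(x + O*(18 + (3 - 1)²))²/(-7792573) = (166705/302 + 9*(18 + (3 - 1)²))²/(-7792573) = (166705/302 + 9*(18 + 2²))²*(-1/7792573) = (166705/302 + 9*(18 + 4))²*(-1/7792573) = (166705/302 + 9*22)²*(-1/7792573) = (166705/302 + 198)²*(-1/7792573) = (226501/302)²*(-1/7792573) = (51302703001/91204)*(-1/7792573) = -51302703001/710713827892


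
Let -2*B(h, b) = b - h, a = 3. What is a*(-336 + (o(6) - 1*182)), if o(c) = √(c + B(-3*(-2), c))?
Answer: -1554 + 3*√6 ≈ -1546.7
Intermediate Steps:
B(h, b) = h/2 - b/2 (B(h, b) = -(b - h)/2 = h/2 - b/2)
o(c) = √(3 + c/2) (o(c) = √(c + ((-3*(-2))/2 - c/2)) = √(c + ((½)*6 - c/2)) = √(c + (3 - c/2)) = √(3 + c/2))
a*(-336 + (o(6) - 1*182)) = 3*(-336 + (√(12 + 2*6)/2 - 1*182)) = 3*(-336 + (√(12 + 12)/2 - 182)) = 3*(-336 + (√24/2 - 182)) = 3*(-336 + ((2*√6)/2 - 182)) = 3*(-336 + (√6 - 182)) = 3*(-336 + (-182 + √6)) = 3*(-518 + √6) = -1554 + 3*√6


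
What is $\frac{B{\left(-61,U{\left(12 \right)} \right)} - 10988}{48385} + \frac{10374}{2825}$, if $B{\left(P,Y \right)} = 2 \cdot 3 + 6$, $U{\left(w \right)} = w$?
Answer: $\frac{94187758}{27337525} \approx 3.4454$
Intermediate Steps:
$B{\left(P,Y \right)} = 12$ ($B{\left(P,Y \right)} = 6 + 6 = 12$)
$\frac{B{\left(-61,U{\left(12 \right)} \right)} - 10988}{48385} + \frac{10374}{2825} = \frac{12 - 10988}{48385} + \frac{10374}{2825} = \left(-10976\right) \frac{1}{48385} + 10374 \cdot \frac{1}{2825} = - \frac{10976}{48385} + \frac{10374}{2825} = \frac{94187758}{27337525}$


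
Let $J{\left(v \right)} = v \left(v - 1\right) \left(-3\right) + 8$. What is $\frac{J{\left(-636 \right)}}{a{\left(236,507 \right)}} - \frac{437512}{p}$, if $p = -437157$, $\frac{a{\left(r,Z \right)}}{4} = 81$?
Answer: $- \frac{1639424747}{437157} \approx -3750.2$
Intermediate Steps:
$a{\left(r,Z \right)} = 324$ ($a{\left(r,Z \right)} = 4 \cdot 81 = 324$)
$J{\left(v \right)} = 8 + v \left(3 - 3 v\right)$ ($J{\left(v \right)} = v \left(-1 + v\right) \left(-3\right) + 8 = v \left(3 - 3 v\right) + 8 = 8 + v \left(3 - 3 v\right)$)
$\frac{J{\left(-636 \right)}}{a{\left(236,507 \right)}} - \frac{437512}{p} = \frac{8 - 3 \left(-636\right)^{2} + 3 \left(-636\right)}{324} - \frac{437512}{-437157} = \left(8 - 1213488 - 1908\right) \frac{1}{324} - - \frac{437512}{437157} = \left(8 - 1213488 - 1908\right) \frac{1}{324} + \frac{437512}{437157} = \left(-1215388\right) \frac{1}{324} + \frac{437512}{437157} = - \frac{303847}{81} + \frac{437512}{437157} = - \frac{1639424747}{437157}$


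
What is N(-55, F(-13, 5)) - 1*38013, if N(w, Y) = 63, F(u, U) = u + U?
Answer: -37950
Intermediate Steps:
F(u, U) = U + u
N(-55, F(-13, 5)) - 1*38013 = 63 - 1*38013 = 63 - 38013 = -37950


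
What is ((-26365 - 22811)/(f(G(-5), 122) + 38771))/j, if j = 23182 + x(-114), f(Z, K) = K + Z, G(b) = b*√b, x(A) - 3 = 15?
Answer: -79691757/1462243388200 - 2049*I*√5/292448677640 ≈ -5.45e-5 - 1.5667e-8*I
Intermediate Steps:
x(A) = 18 (x(A) = 3 + 15 = 18)
G(b) = b^(3/2)
j = 23200 (j = 23182 + 18 = 23200)
((-26365 - 22811)/(f(G(-5), 122) + 38771))/j = ((-26365 - 22811)/((122 + (-5)^(3/2)) + 38771))/23200 = -49176/((122 - 5*I*√5) + 38771)*(1/23200) = -49176/(38893 - 5*I*√5)*(1/23200) = -6147/(2900*(38893 - 5*I*√5))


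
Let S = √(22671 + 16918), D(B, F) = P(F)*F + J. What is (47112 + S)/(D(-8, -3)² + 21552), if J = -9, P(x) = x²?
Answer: 1963/952 + √39589/22848 ≈ 2.0707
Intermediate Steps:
D(B, F) = -9 + F³ (D(B, F) = F²*F - 9 = F³ - 9 = -9 + F³)
S = √39589 ≈ 198.97
(47112 + S)/(D(-8, -3)² + 21552) = (47112 + √39589)/((-9 + (-3)³)² + 21552) = (47112 + √39589)/((-9 - 27)² + 21552) = (47112 + √39589)/((-36)² + 21552) = (47112 + √39589)/(1296 + 21552) = (47112 + √39589)/22848 = (47112 + √39589)*(1/22848) = 1963/952 + √39589/22848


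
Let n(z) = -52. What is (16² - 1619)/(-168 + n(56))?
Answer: 1363/220 ≈ 6.1955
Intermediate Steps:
(16² - 1619)/(-168 + n(56)) = (16² - 1619)/(-168 - 52) = (256 - 1619)/(-220) = -1363*(-1/220) = 1363/220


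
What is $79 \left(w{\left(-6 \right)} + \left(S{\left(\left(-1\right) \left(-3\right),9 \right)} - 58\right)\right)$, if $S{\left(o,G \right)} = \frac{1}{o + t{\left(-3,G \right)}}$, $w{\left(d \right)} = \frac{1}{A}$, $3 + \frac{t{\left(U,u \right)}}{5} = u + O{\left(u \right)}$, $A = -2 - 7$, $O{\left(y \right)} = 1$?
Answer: $- \frac{1569335}{342} \approx -4588.7$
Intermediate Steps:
$A = -9$ ($A = -2 - 7 = -9$)
$t{\left(U,u \right)} = -10 + 5 u$ ($t{\left(U,u \right)} = -15 + 5 \left(u + 1\right) = -15 + 5 \left(1 + u\right) = -15 + \left(5 + 5 u\right) = -10 + 5 u$)
$w{\left(d \right)} = - \frac{1}{9}$ ($w{\left(d \right)} = \frac{1}{-9} = - \frac{1}{9}$)
$S{\left(o,G \right)} = \frac{1}{-10 + o + 5 G}$ ($S{\left(o,G \right)} = \frac{1}{o + \left(-10 + 5 G\right)} = \frac{1}{-10 + o + 5 G}$)
$79 \left(w{\left(-6 \right)} + \left(S{\left(\left(-1\right) \left(-3\right),9 \right)} - 58\right)\right) = 79 \left(- \frac{1}{9} - \left(58 - \frac{1}{-10 - -3 + 5 \cdot 9}\right)\right) = 79 \left(- \frac{1}{9} - \left(58 - \frac{1}{-10 + 3 + 45}\right)\right) = 79 \left(- \frac{1}{9} - \left(58 - \frac{1}{38}\right)\right) = 79 \left(- \frac{1}{9} + \left(\frac{1}{38} - 58\right)\right) = 79 \left(- \frac{1}{9} - \frac{2203}{38}\right) = 79 \left(- \frac{19865}{342}\right) = - \frac{1569335}{342}$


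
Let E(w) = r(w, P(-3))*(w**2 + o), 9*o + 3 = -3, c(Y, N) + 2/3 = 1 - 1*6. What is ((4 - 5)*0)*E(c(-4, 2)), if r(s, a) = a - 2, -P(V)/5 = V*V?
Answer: 0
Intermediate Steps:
P(V) = -5*V**2 (P(V) = -5*V*V = -5*V**2)
c(Y, N) = -17/3 (c(Y, N) = -2/3 + (1 - 1*6) = -2/3 + (1 - 6) = -2/3 - 5 = -17/3)
r(s, a) = -2 + a
o = -2/3 (o = -1/3 + (1/9)*(-3) = -1/3 - 1/3 = -2/3 ≈ -0.66667)
E(w) = 94/3 - 47*w**2 (E(w) = (-2 - 5*(-3)**2)*(w**2 - 2/3) = (-2 - 5*9)*(-2/3 + w**2) = (-2 - 45)*(-2/3 + w**2) = -47*(-2/3 + w**2) = 94/3 - 47*w**2)
((4 - 5)*0)*E(c(-4, 2)) = ((4 - 5)*0)*(94/3 - 47*(-17/3)**2) = (-1*0)*(94/3 - 47*289/9) = 0*(94/3 - 13583/9) = 0*(-13301/9) = 0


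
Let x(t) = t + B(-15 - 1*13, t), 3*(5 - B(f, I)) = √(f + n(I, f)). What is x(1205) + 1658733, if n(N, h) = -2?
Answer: 1659943 - I*√30/3 ≈ 1.6599e+6 - 1.8257*I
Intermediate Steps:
B(f, I) = 5 - √(-2 + f)/3 (B(f, I) = 5 - √(f - 2)/3 = 5 - √(-2 + f)/3)
x(t) = 5 + t - I*√30/3 (x(t) = t + (5 - √(-2 + (-15 - 1*13))/3) = t + (5 - √(-2 + (-15 - 13))/3) = t + (5 - √(-2 - 28)/3) = t + (5 - I*√30/3) = 5 + t - I*√30/3)
x(1205) + 1658733 = (5 + 1205 - I*√30/3) + 1658733 = (1210 - I*√30/3) + 1658733 = 1659943 - I*√30/3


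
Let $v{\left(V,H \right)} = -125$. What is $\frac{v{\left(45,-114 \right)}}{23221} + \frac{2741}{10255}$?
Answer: $\frac{62366886}{238131355} \approx 0.2619$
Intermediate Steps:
$\frac{v{\left(45,-114 \right)}}{23221} + \frac{2741}{10255} = - \frac{125}{23221} + \frac{2741}{10255} = \frac{62366886}{238131355}$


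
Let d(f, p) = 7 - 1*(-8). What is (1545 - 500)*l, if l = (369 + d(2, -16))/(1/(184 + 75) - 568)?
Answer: -34643840/49037 ≈ -706.48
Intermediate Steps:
d(f, p) = 15 (d(f, p) = 7 + 8 = 15)
l = -33152/49037 (l = (369 + 15)/(1/(184 + 75) - 568) = 384/(1/259 - 568) = 384/(-147111/259) = 384*(-259/147111) = -33152/49037 ≈ -0.67606)
(1545 - 500)*l = (1545 - 500)*(-33152/49037) = 1045*(-33152/49037) = -34643840/49037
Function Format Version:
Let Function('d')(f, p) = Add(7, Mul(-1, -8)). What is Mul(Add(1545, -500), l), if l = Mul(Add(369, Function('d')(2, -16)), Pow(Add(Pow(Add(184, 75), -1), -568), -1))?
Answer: Rational(-34643840, 49037) ≈ -706.48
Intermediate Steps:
Function('d')(f, p) = 15 (Function('d')(f, p) = Add(7, 8) = 15)
l = Rational(-33152, 49037) (l = Mul(Add(369, 15), Pow(Add(Pow(Add(184, 75), -1), -568), -1)) = Mul(384, Pow(Add(Pow(259, -1), -568), -1)) = Mul(384, Pow(Add(Rational(1, 259), -568), -1)) = Mul(384, Pow(Rational(-147111, 259), -1)) = Mul(384, Rational(-259, 147111)) = Rational(-33152, 49037) ≈ -0.67606)
Mul(Add(1545, -500), l) = Mul(Add(1545, -500), Rational(-33152, 49037)) = Mul(1045, Rational(-33152, 49037)) = Rational(-34643840, 49037)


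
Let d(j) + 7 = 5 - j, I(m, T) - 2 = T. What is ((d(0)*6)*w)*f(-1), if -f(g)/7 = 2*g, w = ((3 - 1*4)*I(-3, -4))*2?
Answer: -672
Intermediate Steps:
I(m, T) = 2 + T
d(j) = -2 - j (d(j) = -7 + (5 - j) = -2 - j)
w = 4 (w = ((3 - 1*4)*(2 - 4))*2 = ((3 - 4)*(-2))*2 = -1*(-2)*2 = 2*2 = 4)
f(g) = -14*g
((d(0)*6)*w)*f(-1) = (((-2 - 1*0)*6)*4)*(-14*(-1)) = (((-2 + 0)*6)*4)*14 = (-2*6*4)*14 = -12*4*14 = -48*14 = -672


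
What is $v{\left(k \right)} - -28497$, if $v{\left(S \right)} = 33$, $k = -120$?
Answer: $28530$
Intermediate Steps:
$v{\left(k \right)} - -28497 = 33 - -28497 = 33 + 28497 = 28530$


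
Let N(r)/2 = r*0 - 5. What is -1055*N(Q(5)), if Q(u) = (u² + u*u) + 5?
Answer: 10550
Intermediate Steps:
Q(u) = 5 + 2*u² (Q(u) = (u² + u²) + 5 = 2*u² + 5 = 5 + 2*u²)
N(r) = -10 (N(r) = 2*(r*0 - 5) = 2*(0 - 5) = 2*(-5) = -10)
-1055*N(Q(5)) = -1055*(-10) = 10550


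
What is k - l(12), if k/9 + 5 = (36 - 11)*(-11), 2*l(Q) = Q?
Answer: -2526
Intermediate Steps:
l(Q) = Q/2
k = -2520 (k = -45 + 9*((36 - 11)*(-11)) = -45 + 9*(25*(-11)) = -45 + 9*(-275) = -45 - 2475 = -2520)
k - l(12) = -2520 - 12/2 = -2520 - 1*6 = -2520 - 6 = -2526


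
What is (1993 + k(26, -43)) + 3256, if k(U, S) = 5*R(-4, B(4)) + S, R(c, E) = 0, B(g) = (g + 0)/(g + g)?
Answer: 5206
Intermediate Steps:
B(g) = ½ (B(g) = g/((2*g)) = g*(1/(2*g)) = ½)
k(U, S) = S (k(U, S) = 5*0 + S = 0 + S = S)
(1993 + k(26, -43)) + 3256 = (1993 - 43) + 3256 = 1950 + 3256 = 5206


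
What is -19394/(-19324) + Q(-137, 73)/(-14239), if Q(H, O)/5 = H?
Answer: 144694053/137577218 ≈ 1.0517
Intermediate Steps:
Q(H, O) = 5*H
-19394/(-19324) + Q(-137, 73)/(-14239) = -19394/(-19324) + (5*(-137))/(-14239) = -19394*(-1/19324) - 685*(-1/14239) = 9697/9662 + 685/14239 = 144694053/137577218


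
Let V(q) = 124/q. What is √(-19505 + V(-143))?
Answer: I*√398875477/143 ≈ 139.66*I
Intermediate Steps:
√(-19505 + V(-143)) = √(-19505 + 124/(-143)) = √(-19505 + 124*(-1/143)) = √(-19505 - 124/143) = √(-2789339/143) = I*√398875477/143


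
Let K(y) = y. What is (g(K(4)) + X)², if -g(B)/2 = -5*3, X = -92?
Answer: 3844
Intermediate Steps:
g(B) = 30 (g(B) = -(-10)*3 = -2*(-15) = 30)
(g(K(4)) + X)² = (30 - 92)² = (-62)² = 3844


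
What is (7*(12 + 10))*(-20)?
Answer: -3080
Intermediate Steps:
(7*(12 + 10))*(-20) = (7*22)*(-20) = 154*(-20) = -3080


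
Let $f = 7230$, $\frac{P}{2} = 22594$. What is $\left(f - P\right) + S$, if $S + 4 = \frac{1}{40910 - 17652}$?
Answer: $- \frac{882920195}{23258} \approx -37962.0$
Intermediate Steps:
$P = 45188$ ($P = 2 \cdot 22594 = 45188$)
$S = - \frac{93031}{23258}$ ($S = -4 + \frac{1}{40910 - 17652} = -4 + \frac{1}{23258} = - \frac{93031}{23258} \approx -4.0$)
$\left(f - P\right) + S = \left(7230 - 45188\right) - \frac{93031}{23258} = -37958 - \frac{93031}{23258} = - \frac{882920195}{23258}$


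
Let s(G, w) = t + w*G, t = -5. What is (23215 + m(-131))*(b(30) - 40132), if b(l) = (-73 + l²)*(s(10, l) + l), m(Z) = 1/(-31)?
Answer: 164546135952/31 ≈ 5.3079e+9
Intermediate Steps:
s(G, w) = -5 + G*w (s(G, w) = -5 + w*G = -5 + G*w)
m(Z) = -1/31
b(l) = (-73 + l²)*(-5 + 11*l) (b(l) = (-73 + l²)*((-5 + 10*l) + l) = (-73 + l²)*(-5 + 11*l))
(23215 + m(-131))*(b(30) - 40132) = (23215 - 1/31)*((365 - 803*30 - 5*30² + 11*30³) - 40132) = 719664*((365 - 24090 - 5*900 + 11*27000) - 40132)/31 = 719664*((365 - 24090 - 4500 + 297000) - 40132)/31 = 719664*(268775 - 40132)/31 = (719664/31)*228643 = 164546135952/31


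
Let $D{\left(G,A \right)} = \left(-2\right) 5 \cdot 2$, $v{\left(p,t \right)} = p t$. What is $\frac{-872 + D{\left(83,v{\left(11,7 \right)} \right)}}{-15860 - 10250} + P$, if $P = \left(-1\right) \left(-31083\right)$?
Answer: $\frac{405789011}{13055} \approx 31083.0$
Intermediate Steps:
$D{\left(G,A \right)} = -20$ ($D{\left(G,A \right)} = \left(-10\right) 2 = -20$)
$P = 31083$
$\frac{-872 + D{\left(83,v{\left(11,7 \right)} \right)}}{-15860 - 10250} + P = \frac{-872 - 20}{-15860 - 10250} + 31083 = - \frac{892}{-26110} + 31083 = \left(-892\right) \left(- \frac{1}{26110}\right) + 31083 = \frac{446}{13055} + 31083 = \frac{405789011}{13055}$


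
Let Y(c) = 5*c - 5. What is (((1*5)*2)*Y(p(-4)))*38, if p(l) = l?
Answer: -9500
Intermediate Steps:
Y(c) = -5 + 5*c
(((1*5)*2)*Y(p(-4)))*38 = (((1*5)*2)*(-5 + 5*(-4)))*38 = ((5*2)*(-5 - 20))*38 = (10*(-25))*38 = -250*38 = -9500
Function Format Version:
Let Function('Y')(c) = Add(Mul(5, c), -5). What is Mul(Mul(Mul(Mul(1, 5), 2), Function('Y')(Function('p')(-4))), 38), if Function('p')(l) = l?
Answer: -9500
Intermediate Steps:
Function('Y')(c) = Add(-5, Mul(5, c))
Mul(Mul(Mul(Mul(1, 5), 2), Function('Y')(Function('p')(-4))), 38) = Mul(Mul(Mul(Mul(1, 5), 2), Add(-5, Mul(5, -4))), 38) = Mul(Mul(Mul(5, 2), Add(-5, -20)), 38) = Mul(Mul(10, -25), 38) = Mul(-250, 38) = -9500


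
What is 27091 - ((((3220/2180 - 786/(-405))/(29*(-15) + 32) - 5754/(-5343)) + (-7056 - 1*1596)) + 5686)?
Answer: 178236032248/5930145 ≈ 30056.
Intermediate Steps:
27091 - ((((3220/2180 - 786/(-405))/(29*(-15) + 32) - 5754/(-5343)) + (-7056 - 1*1596)) + 5686) = 27091 - ((((3220*(1/2180) - 786*(-1/405))/(-435 + 32) - 5754*(-1/5343)) + (-7056 - 1596)) + 5686) = 27091 - ((((161/109 + 262/135)/(-403) + 14/13) - 8652) + 5686) = 27091 - ((((50293/14715)*(-1/403) + 14/13) - 8652) + 5686) = 27091 - (((-50293/5930145 + 14/13) - 8652) + 5686) = 27091 - ((6336017/5930145 - 8652) + 5686) = 27091 - (-51301278523/5930145 + 5686) = 27091 - 1*(-17582474053/5930145) = 27091 + 17582474053/5930145 = 178236032248/5930145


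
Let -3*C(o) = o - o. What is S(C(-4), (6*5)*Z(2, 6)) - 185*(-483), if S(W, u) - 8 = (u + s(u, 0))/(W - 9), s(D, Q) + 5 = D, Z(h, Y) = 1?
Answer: 804212/9 ≈ 89357.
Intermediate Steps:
s(D, Q) = -5 + D
C(o) = 0 (C(o) = -(o - o)/3 = -⅓*0 = 0)
S(W, u) = 8 + (-5 + 2*u)/(-9 + W) (S(W, u) = 8 + (u + (-5 + u))/(W - 9) = 8 + (-5 + 2*u)/(-9 + W))
S(C(-4), (6*5)*Z(2, 6)) - 185*(-483) = (-77 + 2*((6*5)*1) + 8*0)/(-9 + 0) - 185*(-483) = (-77 + 2*(30*1) + 0)/(-9) + 89355 = -(-77 + 2*30 + 0)/9 + 89355 = -(-77 + 60 + 0)/9 + 89355 = -⅑*(-17) + 89355 = 17/9 + 89355 = 804212/9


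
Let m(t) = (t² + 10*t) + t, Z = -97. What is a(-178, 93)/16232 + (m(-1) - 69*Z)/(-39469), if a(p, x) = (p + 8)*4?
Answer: -16914672/80082601 ≈ -0.21122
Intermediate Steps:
a(p, x) = 32 + 4*p (a(p, x) = (8 + p)*4 = 32 + 4*p)
m(t) = t² + 11*t
a(-178, 93)/16232 + (m(-1) - 69*Z)/(-39469) = (32 + 4*(-178))/16232 + (-(11 - 1) - 69*(-97))/(-39469) = (32 - 712)*(1/16232) + (-1*10 + 6693)*(-1/39469) = -680*1/16232 + (-10 + 6693)*(-1/39469) = -85/2029 + 6683*(-1/39469) = -85/2029 - 6683/39469 = -16914672/80082601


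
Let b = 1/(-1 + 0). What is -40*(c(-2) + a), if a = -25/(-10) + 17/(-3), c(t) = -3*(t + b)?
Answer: -700/3 ≈ -233.33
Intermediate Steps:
b = -1 (b = 1/(-1) = -1)
c(t) = 3 - 3*t (c(t) = -3*(t - 1) = -3*(-1 + t) = 3 - 3*t)
a = -19/6 (a = -25*(-⅒) + 17*(-⅓) = 5/2 - 17/3 = -19/6 ≈ -3.1667)
-40*(c(-2) + a) = -40*((3 - 3*(-2)) - 19/6) = -40*((3 + 6) - 19/6) = -40*(9 - 19/6) = -40*35/6 = -700/3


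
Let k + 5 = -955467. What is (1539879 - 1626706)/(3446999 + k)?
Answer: -86827/2491527 ≈ -0.034849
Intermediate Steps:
k = -955472 (k = -5 - 955467 = -955472)
(1539879 - 1626706)/(3446999 + k) = (1539879 - 1626706)/(3446999 - 955472) = -86827/2491527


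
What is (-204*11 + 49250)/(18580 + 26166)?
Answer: 23503/22373 ≈ 1.0505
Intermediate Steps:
(-204*11 + 49250)/(18580 + 26166) = (-2244 + 49250)/44746 = 47006*(1/44746) = 23503/22373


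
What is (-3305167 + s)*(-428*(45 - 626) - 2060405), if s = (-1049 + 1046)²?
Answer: 5988077039446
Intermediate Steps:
s = 9 (s = (-3)² = 9)
(-3305167 + s)*(-428*(45 - 626) - 2060405) = (-3305167 + 9)*(-428*(45 - 626) - 2060405) = -3305158*(-428*(-581) - 2060405) = -3305158*(248668 - 2060405) = -3305158*(-1811737) = 5988077039446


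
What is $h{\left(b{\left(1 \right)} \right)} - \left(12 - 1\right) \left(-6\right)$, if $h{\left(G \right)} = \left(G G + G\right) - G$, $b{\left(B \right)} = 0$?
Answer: $66$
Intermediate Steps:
$h{\left(G \right)} = G^{2}$ ($h{\left(G \right)} = \left(G^{2} + G\right) - G = \left(G + G^{2}\right) - G = G^{2}$)
$h{\left(b{\left(1 \right)} \right)} - \left(12 - 1\right) \left(-6\right) = 0^{2} - \left(12 - 1\right) \left(-6\right) = 0 - 11 \left(-6\right) = 0 - -66 = 0 + 66 = 66$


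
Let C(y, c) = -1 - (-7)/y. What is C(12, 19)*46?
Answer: -115/6 ≈ -19.167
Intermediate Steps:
C(y, c) = -1 + 7/y
C(12, 19)*46 = ((7 - 1*12)/12)*46 = ((7 - 12)/12)*46 = ((1/12)*(-5))*46 = -5/12*46 = -115/6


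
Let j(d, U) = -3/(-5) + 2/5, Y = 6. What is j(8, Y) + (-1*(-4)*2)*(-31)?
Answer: -247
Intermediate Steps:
j(d, U) = 1 (j(d, U) = -3*(-1/5) + 2*(1/5) = 3/5 + 2/5 = 1)
j(8, Y) + (-1*(-4)*2)*(-31) = 1 + (-1*(-4)*2)*(-31) = 1 + (4*2)*(-31) = 1 + 8*(-31) = 1 - 248 = -247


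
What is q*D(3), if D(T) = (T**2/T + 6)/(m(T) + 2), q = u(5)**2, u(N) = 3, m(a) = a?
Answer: 81/5 ≈ 16.200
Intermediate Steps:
q = 9 (q = 3**2 = 9)
D(T) = (6 + T)/(2 + T) (D(T) = (T**2/T + 6)/(T + 2) = (T + 6)/(2 + T) = (6 + T)/(2 + T))
q*D(3) = 9*((6 + 3)/(2 + 3)) = 9*(9/5) = 81/5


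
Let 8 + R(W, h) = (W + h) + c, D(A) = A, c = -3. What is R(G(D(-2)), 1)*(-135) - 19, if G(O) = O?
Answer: 1601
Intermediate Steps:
R(W, h) = -11 + W + h (R(W, h) = -8 + ((W + h) - 3) = -8 + (-3 + W + h) = -11 + W + h)
R(G(D(-2)), 1)*(-135) - 19 = (-11 - 2 + 1)*(-135) - 19 = -12*(-135) - 19 = 1620 - 19 = 1601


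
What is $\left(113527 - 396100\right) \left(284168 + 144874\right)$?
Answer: $-121235685066$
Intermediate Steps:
$\left(113527 - 396100\right) \left(284168 + 144874\right) = \left(-282573\right) 429042 = -121235685066$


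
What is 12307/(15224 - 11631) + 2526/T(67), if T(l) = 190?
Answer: 5707124/341335 ≈ 16.720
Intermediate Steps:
12307/(15224 - 11631) + 2526/T(67) = 12307/(15224 - 11631) + 2526/190 = 12307/3593 + 2526*(1/190) = 12307*(1/3593) + 1263/95 = 12307/3593 + 1263/95 = 5707124/341335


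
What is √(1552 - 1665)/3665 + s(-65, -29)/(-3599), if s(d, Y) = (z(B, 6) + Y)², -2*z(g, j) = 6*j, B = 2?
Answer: -2209/3599 + I*√113/3665 ≈ -0.61378 + 0.0029004*I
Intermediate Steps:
z(g, j) = -3*j
s(d, Y) = (-18 + Y)² (s(d, Y) = (-3*6 + Y)² = (-18 + Y)²)
√(1552 - 1665)/3665 + s(-65, -29)/(-3599) = √(1552 - 1665)/3665 + (-18 - 29)²/(-3599) = √(-113)*(1/3665) + (-47)²*(-1/3599) = (I*√113)*(1/3665) + 2209*(-1/3599) = I*√113/3665 - 2209/3599 = -2209/3599 + I*√113/3665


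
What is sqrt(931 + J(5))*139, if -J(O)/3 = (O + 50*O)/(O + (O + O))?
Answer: 556*sqrt(55) ≈ 4123.4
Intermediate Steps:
J(O) = -51 (J(O) = -3*(O + 50*O)/(O + (O + O)) = -3*51*O/(O + 2*O) = -3*51*O/(3*O) = -3*51*O*1/(3*O) = -3*17 = -51)
sqrt(931 + J(5))*139 = sqrt(931 - 51)*139 = sqrt(880)*139 = (4*sqrt(55))*139 = 556*sqrt(55)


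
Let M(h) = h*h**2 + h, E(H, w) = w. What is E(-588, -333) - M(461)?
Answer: -97972975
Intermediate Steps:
M(h) = h + h**3 (M(h) = h**3 + h = h + h**3)
E(-588, -333) - M(461) = -333 - (461 + 461**3) = -333 - (461 + 97972181) = -333 - 1*97972642 = -333 - 97972642 = -97972975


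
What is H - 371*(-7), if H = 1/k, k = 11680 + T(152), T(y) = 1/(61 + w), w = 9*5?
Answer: 3215296463/1238081 ≈ 2597.0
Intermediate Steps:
w = 45
T(y) = 1/106 (T(y) = 1/(61 + 45) = 1/106)
k = 1238081/106 (k = 11680 + 1/106 = 1238081/106 ≈ 11680.)
H = 106/1238081 (H = 1/(1238081/106) = 106/1238081 ≈ 8.5616e-5)
H - 371*(-7) = 106/1238081 - 371*(-7) = 106/1238081 - 1*(-2597) = 106/1238081 + 2597 = 3215296463/1238081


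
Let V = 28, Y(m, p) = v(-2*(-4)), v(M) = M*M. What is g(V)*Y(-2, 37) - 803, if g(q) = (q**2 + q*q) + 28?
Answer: 101341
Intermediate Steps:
v(M) = M**2
Y(m, p) = 64 (Y(m, p) = (-2*(-4))**2 = 8**2 = 64)
g(q) = 28 + 2*q**2 (g(q) = (q**2 + q**2) + 28 = 2*q**2 + 28 = 28 + 2*q**2)
g(V)*Y(-2, 37) - 803 = (28 + 2*28**2)*64 - 803 = (28 + 2*784)*64 - 803 = (28 + 1568)*64 - 803 = 1596*64 - 803 = 102144 - 803 = 101341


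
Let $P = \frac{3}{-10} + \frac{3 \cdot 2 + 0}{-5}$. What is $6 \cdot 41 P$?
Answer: $-369$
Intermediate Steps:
$P = - \frac{3}{2}$ ($P = 3 \left(- \frac{1}{10}\right) + \left(6 + 0\right) \left(- \frac{1}{5}\right) = - \frac{3}{10} + 6 \left(- \frac{1}{5}\right) = - \frac{3}{10} - \frac{6}{5} = - \frac{3}{2} \approx -1.5$)
$6 \cdot 41 P = 6 \cdot 41 \left(- \frac{3}{2}\right) = 246 \left(- \frac{3}{2}\right) = -369$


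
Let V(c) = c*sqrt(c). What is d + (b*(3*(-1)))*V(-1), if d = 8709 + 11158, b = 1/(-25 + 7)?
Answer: 19867 - I/6 ≈ 19867.0 - 0.16667*I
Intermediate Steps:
V(c) = c**(3/2)
b = -1/18 (b = 1/(-18) = -1/18 ≈ -0.055556)
d = 19867
d + (b*(3*(-1)))*V(-1) = 19867 + (-(-1)/6)*(-1)**(3/2) = 19867 + (-1/18*(-3))*(-I) = 19867 + (-I)/6 = 19867 - I/6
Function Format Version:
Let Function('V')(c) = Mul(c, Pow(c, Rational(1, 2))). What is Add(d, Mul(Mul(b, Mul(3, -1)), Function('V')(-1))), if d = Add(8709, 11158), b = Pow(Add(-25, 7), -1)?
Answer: Add(19867, Mul(Rational(-1, 6), I)) ≈ Add(19867., Mul(-0.16667, I))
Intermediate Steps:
Function('V')(c) = Pow(c, Rational(3, 2))
b = Rational(-1, 18) (b = Pow(-18, -1) = Rational(-1, 18) ≈ -0.055556)
d = 19867
Add(d, Mul(Mul(b, Mul(3, -1)), Function('V')(-1))) = Add(19867, Mul(Mul(Rational(-1, 18), Mul(3, -1)), Pow(-1, Rational(3, 2)))) = Add(19867, Mul(Mul(Rational(-1, 18), -3), Mul(-1, I))) = Add(19867, Mul(Rational(1, 6), Mul(-1, I))) = Add(19867, Mul(Rational(-1, 6), I))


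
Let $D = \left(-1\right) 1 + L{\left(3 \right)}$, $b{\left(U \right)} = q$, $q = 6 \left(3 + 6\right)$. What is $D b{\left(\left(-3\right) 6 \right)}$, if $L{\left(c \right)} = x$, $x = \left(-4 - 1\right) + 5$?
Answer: $-54$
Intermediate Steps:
$x = 0$ ($x = -5 + 5 = 0$)
$L{\left(c \right)} = 0$
$q = 54$ ($q = 6 \cdot 9 = 54$)
$b{\left(U \right)} = 54$
$D = -1$ ($D = \left(-1\right) 1 + 0 = -1 + 0 = -1$)
$D b{\left(\left(-3\right) 6 \right)} = \left(-1\right) 54 = -54$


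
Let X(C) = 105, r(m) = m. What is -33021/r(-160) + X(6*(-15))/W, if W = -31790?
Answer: 104972079/508640 ≈ 206.38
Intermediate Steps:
-33021/r(-160) + X(6*(-15))/W = -33021/(-160) + 105/(-31790) = -33021*(-1/160) + 105*(-1/31790) = 33021/160 - 21/6358 = 104972079/508640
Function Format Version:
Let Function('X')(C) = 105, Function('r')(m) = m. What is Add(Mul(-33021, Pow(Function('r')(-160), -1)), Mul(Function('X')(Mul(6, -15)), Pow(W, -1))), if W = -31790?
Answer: Rational(104972079, 508640) ≈ 206.38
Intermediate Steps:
Add(Mul(-33021, Pow(Function('r')(-160), -1)), Mul(Function('X')(Mul(6, -15)), Pow(W, -1))) = Add(Mul(-33021, Pow(-160, -1)), Mul(105, Pow(-31790, -1))) = Add(Mul(-33021, Rational(-1, 160)), Mul(105, Rational(-1, 31790))) = Add(Rational(33021, 160), Rational(-21, 6358)) = Rational(104972079, 508640)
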